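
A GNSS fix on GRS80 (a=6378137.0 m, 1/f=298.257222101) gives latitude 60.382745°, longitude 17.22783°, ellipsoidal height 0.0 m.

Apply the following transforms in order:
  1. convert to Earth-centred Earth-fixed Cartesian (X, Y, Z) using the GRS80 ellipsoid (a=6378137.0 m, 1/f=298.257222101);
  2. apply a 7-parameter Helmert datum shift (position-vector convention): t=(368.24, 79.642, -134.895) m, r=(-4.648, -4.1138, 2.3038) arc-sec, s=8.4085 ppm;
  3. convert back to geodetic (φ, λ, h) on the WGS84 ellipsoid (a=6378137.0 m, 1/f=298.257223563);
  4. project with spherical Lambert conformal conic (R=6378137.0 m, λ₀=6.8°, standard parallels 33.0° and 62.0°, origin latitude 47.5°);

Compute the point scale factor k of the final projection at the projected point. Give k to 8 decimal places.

start: φ=60.382745°, λ=17.227830°, h=0.000 m
→ ECEF (a=6378137.000, f=1/298.257222101): X=3018323.8479, Y=935934.1071, Z=5521675.4923
→ Helmert 7p (PV): X=3018596.8871, Y=936179.7585, Z=5521626.1344
→ geod (Bowring, a=6378137.000): φ=60.37992361°, λ=17.23061759°, h=121.9392 m
→ into lcc (λ₀=6.8°): φ=60.37992361°, λ−λ₀=10.43061759°
scale k = 0.99235704

0.99235704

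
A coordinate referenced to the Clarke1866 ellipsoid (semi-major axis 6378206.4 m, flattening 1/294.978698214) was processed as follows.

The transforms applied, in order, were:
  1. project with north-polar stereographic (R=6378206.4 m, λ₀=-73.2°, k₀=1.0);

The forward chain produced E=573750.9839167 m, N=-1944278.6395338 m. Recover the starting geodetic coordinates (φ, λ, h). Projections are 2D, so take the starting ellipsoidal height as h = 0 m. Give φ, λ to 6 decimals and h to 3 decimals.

start: E=573750.9839, N=-1944278.6395 m
→ stereo⁻¹: φ=71.94084800°, λ=-56.75882300°

φ=71.940848°, λ=-56.758823°, h=0.000 m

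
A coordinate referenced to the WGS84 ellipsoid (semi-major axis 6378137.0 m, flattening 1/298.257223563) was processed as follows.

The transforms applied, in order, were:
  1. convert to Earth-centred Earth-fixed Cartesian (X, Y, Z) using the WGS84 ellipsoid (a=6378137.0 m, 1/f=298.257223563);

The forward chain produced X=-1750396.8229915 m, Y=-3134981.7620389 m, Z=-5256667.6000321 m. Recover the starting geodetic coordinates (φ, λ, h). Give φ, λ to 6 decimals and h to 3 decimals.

φ=-55.844104°, λ=-119.176525°, h=2357.828 m

start: X=-1750396.8230, Y=-3134981.7620, Z=-5256667.6000 m
→ geod (Bowring, a=6378137.000): φ=-55.84410400°, λ=-119.17652500°, h=2357.8280 m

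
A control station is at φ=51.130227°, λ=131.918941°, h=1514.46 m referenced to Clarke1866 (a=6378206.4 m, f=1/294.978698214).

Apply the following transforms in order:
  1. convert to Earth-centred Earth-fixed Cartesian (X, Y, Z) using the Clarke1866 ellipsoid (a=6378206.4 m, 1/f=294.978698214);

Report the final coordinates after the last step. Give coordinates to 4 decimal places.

start: φ=51.130227°, λ=131.918941°, h=1514.460 m
→ ECEF (a=6378206.400, f=1/294.978698214): X=-2680228.3402, Y=2985177.4019, Z=4943624.2318

X=-2680228.3402 m, Y=2985177.4019 m, Z=4943624.2318 m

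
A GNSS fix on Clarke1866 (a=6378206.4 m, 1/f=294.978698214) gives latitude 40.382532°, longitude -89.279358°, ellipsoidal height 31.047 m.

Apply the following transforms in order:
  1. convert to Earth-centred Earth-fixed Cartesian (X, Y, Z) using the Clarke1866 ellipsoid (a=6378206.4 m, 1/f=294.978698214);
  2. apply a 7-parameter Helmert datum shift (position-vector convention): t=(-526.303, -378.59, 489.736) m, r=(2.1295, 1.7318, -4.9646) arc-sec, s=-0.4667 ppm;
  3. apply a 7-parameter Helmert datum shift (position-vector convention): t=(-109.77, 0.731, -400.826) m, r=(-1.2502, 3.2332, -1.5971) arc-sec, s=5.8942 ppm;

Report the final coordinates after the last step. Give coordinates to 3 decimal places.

start: φ=40.382532°, λ=-89.279358°, h=31.047 m
→ ECEF (a=6378206.400, f=1/294.978698214): X=61193.9390, Y=-4865064.1350, Z=4110254.1880
→ Helmert 7p (PV): X=60585.0197, Y=-4865484.3620, Z=4110691.2646
→ Helmert 7p (PV): X=60502.3687, Y=-4865487.8627, Z=4110343.2087

X=60502.369 m, Y=-4865487.863 m, Z=4110343.209 m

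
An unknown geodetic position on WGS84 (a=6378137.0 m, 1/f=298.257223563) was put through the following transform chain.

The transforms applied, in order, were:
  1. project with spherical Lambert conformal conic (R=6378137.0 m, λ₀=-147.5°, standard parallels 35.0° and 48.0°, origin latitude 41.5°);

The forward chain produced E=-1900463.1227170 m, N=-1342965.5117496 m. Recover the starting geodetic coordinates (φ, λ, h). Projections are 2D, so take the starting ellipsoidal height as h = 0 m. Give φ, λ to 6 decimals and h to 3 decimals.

φ=27.593146°, λ=-166.500099°, h=0.000 m

start: E=-1900463.1227, N=-1342965.5117 m
→ lcc⁻¹: φ=27.59314600°, λ=-166.50009900°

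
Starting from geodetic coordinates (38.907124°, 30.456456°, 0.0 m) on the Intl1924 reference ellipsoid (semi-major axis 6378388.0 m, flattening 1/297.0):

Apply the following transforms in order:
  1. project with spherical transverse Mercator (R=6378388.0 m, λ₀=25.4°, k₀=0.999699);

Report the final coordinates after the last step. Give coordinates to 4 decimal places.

start: φ=38.907124°, λ=30.456456°, h=0.000 m
→ tm (R=6378388.0, λ₀=25.4°): E=438020.0507, N=4342144.5633

E=438020.0507 m, N=4342144.5633 m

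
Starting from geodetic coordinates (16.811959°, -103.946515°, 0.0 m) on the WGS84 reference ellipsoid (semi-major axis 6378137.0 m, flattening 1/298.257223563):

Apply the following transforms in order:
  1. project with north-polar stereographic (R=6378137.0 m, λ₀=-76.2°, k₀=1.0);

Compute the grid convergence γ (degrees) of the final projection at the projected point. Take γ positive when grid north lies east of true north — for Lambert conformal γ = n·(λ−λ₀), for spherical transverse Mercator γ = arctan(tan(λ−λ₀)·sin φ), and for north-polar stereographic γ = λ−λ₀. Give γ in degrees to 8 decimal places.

-27.74651500

start: φ=16.811959°, λ=-103.946515°, h=0.000 m
→ into stereo (λ₀=-76.2°): φ=16.81195900°, λ−λ₀=-27.74651500°
convergence γ = -27.74651500°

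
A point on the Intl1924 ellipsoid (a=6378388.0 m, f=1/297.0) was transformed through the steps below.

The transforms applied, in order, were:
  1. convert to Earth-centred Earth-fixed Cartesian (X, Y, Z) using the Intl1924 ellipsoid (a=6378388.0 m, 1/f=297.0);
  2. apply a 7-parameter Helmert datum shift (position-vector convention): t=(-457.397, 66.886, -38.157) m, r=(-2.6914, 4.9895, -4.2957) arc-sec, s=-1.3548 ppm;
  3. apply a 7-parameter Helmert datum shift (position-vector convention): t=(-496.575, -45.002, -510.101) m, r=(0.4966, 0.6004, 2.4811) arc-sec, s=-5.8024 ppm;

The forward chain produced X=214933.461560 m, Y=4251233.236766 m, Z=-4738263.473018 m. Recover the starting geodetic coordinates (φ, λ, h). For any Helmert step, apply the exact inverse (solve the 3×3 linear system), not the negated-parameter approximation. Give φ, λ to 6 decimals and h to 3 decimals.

φ=-48.252594°, λ=87.091683°, h=2660.871 m

start: X=214933.4616, Y=4251233.2368, Z=-4738263.4730 m
→ Helmert⁻¹: X=215496.2150, Y=4251288.9078, Z=-4737790.4706
→ Helmert⁻¹: X=215979.9704, Y=4251294.0981, Z=-4737698.0357
→ geod (Bowring, a=6378388.000): φ=-48.25259400°, λ=87.09168300°, h=2660.8710 m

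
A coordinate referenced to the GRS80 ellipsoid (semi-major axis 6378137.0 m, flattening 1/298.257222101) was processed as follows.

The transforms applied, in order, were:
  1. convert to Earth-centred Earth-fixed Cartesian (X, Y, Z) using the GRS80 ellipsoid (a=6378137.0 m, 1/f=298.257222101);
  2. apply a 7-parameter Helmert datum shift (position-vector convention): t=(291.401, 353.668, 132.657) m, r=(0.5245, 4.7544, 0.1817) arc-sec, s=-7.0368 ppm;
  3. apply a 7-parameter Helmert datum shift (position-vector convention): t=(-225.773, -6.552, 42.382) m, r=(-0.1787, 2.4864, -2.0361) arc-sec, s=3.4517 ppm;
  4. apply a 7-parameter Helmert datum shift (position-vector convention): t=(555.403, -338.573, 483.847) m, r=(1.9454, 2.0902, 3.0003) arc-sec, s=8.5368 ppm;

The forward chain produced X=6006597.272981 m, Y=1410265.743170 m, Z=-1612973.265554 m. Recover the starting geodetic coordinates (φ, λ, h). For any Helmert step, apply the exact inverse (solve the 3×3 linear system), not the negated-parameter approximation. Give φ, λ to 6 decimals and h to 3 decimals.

φ=-14.749860°, λ=13.213544°, h=69.985 m

start: X=6006597.2730, Y=1410265.7432, Z=-1612973.2656 m
→ Helmert⁻¹: X=6006027.4643, Y=1410489.6945, Z=-1613395.7795
→ Helmert⁻¹: X=6006238.0297, Y=1410552.0650, Z=-1613358.9687
→ Helmert⁻¹: X=6006027.3220, Y=1410198.9271, Z=-1613368.1267
→ geod (Bowring, a=6378137.000): φ=-14.74986000°, λ=13.21354400°, h=69.9850 m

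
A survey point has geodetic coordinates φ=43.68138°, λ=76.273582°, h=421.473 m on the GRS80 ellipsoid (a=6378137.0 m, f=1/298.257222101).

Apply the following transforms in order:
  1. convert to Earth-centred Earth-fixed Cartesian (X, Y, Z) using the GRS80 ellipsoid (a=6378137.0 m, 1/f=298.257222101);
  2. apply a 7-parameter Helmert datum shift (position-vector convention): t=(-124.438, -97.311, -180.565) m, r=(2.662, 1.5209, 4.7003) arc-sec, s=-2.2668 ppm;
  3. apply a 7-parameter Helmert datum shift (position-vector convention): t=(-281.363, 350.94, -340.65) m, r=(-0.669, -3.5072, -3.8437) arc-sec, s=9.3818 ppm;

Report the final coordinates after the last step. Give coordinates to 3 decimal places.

X=1095874.576 m, Y=4488593.324 m, Z=4382412.572 m

start: φ=43.681380°, λ=76.273582°, h=421.473 m
→ ECEF (a=6378137.000, f=1/298.257222101): X=1096333.4245, Y=4488345.5542, Z=4382848.6821
→ Helmert 7p (PV): X=1096136.5395, Y=4488206.4881, Z=4382708.0235
→ Helmert 7p (PV): X=1095874.5762, Y=4488593.3241, Z=4382412.5722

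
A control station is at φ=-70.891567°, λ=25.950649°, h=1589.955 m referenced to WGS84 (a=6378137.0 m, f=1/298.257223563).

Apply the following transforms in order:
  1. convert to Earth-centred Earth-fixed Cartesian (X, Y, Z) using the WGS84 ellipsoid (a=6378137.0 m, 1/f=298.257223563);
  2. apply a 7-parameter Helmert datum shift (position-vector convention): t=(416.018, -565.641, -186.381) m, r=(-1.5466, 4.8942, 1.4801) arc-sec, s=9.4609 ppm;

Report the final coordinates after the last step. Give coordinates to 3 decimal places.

X=1883793.261 m, Y=916052.574 m, Z=-6006129.248 m

start: φ=-70.891567°, λ=25.950649°, h=1589.955 m
→ ECEF (a=6378137.000, f=1/298.257223563): X=1883508.5072, Y=916641.0599, Z=-6005834.4817
→ Helmert 7p (PV): X=1883793.2610, Y=916052.5739, Z=-6006129.2483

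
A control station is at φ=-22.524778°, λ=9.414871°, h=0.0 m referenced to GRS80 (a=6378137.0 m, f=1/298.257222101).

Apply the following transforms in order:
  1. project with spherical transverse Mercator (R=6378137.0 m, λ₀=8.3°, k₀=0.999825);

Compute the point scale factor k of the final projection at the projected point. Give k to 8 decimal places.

start: φ=-22.524778°, λ=9.414871°, h=0.000 m
→ into tm (λ₀=8.3°): φ=-22.52477800°, λ−λ₀=1.11487100°
scale k = 0.99998652

0.99998652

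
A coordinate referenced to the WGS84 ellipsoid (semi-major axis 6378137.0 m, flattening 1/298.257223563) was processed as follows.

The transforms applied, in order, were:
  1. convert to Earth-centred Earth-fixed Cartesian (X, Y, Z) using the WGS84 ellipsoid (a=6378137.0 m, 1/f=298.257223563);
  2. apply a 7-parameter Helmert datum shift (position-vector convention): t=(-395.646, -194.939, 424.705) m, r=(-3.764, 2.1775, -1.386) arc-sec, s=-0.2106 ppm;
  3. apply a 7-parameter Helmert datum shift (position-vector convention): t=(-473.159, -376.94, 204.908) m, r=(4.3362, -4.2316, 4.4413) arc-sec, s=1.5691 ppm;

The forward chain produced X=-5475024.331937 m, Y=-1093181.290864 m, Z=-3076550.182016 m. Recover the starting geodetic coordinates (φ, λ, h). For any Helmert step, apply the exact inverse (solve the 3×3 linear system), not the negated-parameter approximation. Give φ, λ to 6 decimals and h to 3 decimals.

start: X=-5475024.3319, Y=-1093181.2909, Z=-3076550.1820 m
→ Helmert⁻¹: X=-5474629.2299, Y=-1092749.4344, Z=-3076614.9759
→ Helmert⁻¹: X=-5474194.9108, Y=-1092535.3570, Z=-3077118.0560
→ geod (Bowring, a=6378137.000): φ=-29.02837300°, λ=-168.71325300°, h=961.9370 m

φ=-29.028373°, λ=-168.713253°, h=961.937 m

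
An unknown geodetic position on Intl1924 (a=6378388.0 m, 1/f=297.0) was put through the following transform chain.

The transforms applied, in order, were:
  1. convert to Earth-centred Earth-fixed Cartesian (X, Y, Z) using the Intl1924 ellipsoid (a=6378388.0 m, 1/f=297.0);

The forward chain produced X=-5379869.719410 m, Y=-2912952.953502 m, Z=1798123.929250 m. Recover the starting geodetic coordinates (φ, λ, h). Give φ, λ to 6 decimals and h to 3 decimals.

start: X=-5379869.7194, Y=-2912952.9535, Z=1798123.9293 m
→ geod (Bowring, a=6378388.000): φ=16.48363400°, λ=-151.56648500°, h=-31.9370 m

φ=16.483634°, λ=-151.566485°, h=-31.937 m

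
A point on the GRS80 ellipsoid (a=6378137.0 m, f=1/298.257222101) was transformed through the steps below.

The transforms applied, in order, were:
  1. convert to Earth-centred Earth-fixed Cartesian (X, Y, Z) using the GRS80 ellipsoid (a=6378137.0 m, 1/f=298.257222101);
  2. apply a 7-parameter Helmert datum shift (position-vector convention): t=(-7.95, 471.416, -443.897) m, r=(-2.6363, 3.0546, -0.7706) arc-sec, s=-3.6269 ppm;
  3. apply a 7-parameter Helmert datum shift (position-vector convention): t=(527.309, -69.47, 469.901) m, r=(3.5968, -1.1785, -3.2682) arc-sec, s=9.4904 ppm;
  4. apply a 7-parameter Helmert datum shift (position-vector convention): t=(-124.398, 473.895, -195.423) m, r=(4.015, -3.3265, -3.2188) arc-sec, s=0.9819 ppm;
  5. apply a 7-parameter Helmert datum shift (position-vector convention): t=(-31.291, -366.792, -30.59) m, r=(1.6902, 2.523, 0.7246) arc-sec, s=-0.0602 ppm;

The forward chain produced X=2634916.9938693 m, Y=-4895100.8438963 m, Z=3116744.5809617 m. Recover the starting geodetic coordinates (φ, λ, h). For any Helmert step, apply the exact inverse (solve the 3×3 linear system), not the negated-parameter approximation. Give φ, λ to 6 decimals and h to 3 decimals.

start: X=2634916.9939, Y=-4895100.8439, Z=3116744.5810 m
→ Helmert⁻¹: X=2634893.1237, Y=-4894718.0624, Z=3116847.6971
→ Helmert⁻¹: X=2635141.5935, Y=-4895085.3539, Z=3117092.8458
→ Helmert⁻¹: X=2634684.6460, Y=-4894873.3352, Z=3116663.6695
→ Helmert⁻¹: X=2634674.2795, Y=-4895392.5032, Z=3117095.3205
→ geod (Bowring, a=6378137.000): φ=29.44353800°, λ=-61.71109800°, h=588.2910 m

φ=29.443538°, λ=-61.711098°, h=588.291 m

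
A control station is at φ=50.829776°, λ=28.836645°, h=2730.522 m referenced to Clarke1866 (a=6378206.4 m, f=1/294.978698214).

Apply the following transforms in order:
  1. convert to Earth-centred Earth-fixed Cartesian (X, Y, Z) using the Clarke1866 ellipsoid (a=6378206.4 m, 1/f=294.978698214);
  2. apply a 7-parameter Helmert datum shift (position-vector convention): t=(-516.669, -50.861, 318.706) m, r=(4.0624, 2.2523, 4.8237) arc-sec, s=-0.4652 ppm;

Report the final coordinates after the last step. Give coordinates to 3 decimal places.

start: φ=50.829776°, λ=28.836645°, h=2730.522 m
→ ECEF (a=6378206.400, f=1/294.978698214): X=3537797.1734, Y=1947868.0344, Z=4923518.1497
→ Helmert 7p (PV): X=3537287.0680, Y=1947802.0330, Z=4923834.2978

X=3537287.068 m, Y=1947802.033 m, Z=4923834.298 m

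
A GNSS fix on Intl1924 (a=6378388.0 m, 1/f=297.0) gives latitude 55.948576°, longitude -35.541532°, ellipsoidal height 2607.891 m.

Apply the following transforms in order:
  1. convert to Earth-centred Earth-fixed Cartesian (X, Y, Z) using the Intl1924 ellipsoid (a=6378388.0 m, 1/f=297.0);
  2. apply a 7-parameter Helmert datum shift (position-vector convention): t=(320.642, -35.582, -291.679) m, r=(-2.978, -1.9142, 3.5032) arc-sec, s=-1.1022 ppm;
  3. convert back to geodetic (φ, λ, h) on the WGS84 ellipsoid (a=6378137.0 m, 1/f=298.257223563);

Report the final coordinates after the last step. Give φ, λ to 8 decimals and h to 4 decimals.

start: φ=55.948576°, λ=-35.541532°, h=2607.891 m
→ ECEF (a=6378388.000, f=1/297.0): X=2914021.6746, Y=-2081740.1011, Z=5263507.6327
→ Helmert 7p (PV): X=2914325.6141, Y=-2081647.9038, Z=5263267.2509
→ geod (Bowring, a=6378137.000): φ=55.94516457°, λ=-35.53750531°, h=2705.5579 m

φ=55.94516457°, λ=-35.53750531°, h=2705.5579 m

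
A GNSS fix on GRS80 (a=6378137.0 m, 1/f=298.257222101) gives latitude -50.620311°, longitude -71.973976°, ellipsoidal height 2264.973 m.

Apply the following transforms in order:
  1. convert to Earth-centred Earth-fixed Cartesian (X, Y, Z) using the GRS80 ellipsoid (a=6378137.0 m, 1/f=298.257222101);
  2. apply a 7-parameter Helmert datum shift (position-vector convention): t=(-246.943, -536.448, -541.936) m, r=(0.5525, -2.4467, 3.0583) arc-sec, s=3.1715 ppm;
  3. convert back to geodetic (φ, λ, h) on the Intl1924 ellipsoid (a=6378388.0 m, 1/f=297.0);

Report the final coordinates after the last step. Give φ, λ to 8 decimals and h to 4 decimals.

φ=-50.62112908°, λ=-71.97794830°, h=2782.7250 m

start: φ=-50.620311°, λ=-71.973976°, h=2264.973 m
→ ECEF (a=6378137.000, f=1/298.257222101): X=1255188.2466, Y=-3857110.2446, Z=-4908605.3178
→ Helmert 7p (PV): X=1255060.6999, Y=-3857627.1664, Z=-4909158.2641
→ geod (Bowring, a=6378388.000): φ=-50.62112908°, λ=-71.97794830°, h=2782.7250 m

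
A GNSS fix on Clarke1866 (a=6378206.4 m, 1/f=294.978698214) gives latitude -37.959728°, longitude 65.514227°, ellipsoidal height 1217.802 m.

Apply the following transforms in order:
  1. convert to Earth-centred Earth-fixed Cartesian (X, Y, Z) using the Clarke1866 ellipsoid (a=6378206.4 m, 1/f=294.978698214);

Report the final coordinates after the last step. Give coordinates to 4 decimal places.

X=2087367.4673 m, Y=4583325.4631 m, Z=-3902475.2842 m

start: φ=-37.959728°, λ=65.514227°, h=1217.802 m
→ ECEF (a=6378206.400, f=1/294.978698214): X=2087367.4673, Y=4583325.4631, Z=-3902475.2842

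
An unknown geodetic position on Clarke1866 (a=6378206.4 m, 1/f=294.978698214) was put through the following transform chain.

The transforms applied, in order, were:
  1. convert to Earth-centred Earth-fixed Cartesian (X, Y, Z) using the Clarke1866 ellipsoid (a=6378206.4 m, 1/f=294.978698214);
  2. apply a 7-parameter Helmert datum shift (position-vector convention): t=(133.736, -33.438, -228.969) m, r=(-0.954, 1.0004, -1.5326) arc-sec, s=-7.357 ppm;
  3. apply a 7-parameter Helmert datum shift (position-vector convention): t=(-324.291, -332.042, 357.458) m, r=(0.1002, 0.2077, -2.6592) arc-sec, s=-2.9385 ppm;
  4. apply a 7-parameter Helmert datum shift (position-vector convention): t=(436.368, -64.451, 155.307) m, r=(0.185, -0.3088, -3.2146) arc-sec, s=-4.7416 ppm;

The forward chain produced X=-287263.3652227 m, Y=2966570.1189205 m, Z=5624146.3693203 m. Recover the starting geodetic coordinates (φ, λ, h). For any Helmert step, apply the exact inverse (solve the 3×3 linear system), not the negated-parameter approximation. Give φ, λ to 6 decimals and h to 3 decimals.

φ=62.235195°, λ=95.537373°, h=3816.310 m

start: X=-287263.3652, Y=2966570.1189, Z=5624146.3693 m
→ Helmert⁻¹: X=-287738.9123, Y=2966649.1964, Z=5624015.4991
→ Helmert⁻¹: X=-287459.3796, Y=2966988.9828, Z=5623672.8355
→ Helmert⁻¹: X=-287644.5538, Y=2967016.1006, Z=5623955.5076
→ geod (Bowring, a=6378206.400): φ=62.23519500°, λ=95.53737300°, h=3816.3100 m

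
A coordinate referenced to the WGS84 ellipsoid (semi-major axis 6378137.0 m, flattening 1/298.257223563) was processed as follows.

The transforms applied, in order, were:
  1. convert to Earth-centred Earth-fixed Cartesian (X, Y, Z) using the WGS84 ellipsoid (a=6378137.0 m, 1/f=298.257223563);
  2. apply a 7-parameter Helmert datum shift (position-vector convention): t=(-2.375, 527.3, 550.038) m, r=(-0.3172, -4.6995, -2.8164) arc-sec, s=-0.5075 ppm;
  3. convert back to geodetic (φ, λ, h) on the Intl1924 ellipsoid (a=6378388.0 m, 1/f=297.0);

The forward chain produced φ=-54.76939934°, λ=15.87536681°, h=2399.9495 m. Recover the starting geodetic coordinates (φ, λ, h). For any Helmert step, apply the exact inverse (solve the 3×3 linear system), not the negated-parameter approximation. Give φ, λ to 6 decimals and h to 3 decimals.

start: φ=-54.769399°, λ=15.875367°, h=2399.949 m
→ ECEF (a=6378388.000, f=1/297.0): X=3548448.5413, Y=1009152.9817, Z=-5188683.0110
→ Helmert⁻¹: X=3548320.7119, Y=1008682.6237, Z=-5189314.9756
→ geod (Bowring, a=6378137.000): φ=-54.77374400°, λ=15.86888300°, h=2961.1480 m

φ=-54.773744°, λ=15.868883°, h=2961.148 m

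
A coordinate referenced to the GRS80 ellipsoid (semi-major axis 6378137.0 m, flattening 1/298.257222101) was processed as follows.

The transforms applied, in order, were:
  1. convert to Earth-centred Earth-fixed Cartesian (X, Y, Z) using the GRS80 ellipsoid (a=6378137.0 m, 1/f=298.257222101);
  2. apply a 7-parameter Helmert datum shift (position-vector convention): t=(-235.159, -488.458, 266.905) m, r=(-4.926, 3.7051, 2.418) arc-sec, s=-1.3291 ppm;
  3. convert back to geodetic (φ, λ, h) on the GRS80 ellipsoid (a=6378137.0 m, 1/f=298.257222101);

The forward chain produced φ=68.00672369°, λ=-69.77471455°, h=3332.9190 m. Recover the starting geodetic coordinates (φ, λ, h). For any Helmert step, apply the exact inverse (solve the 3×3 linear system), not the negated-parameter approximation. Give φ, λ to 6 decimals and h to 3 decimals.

start: φ=68.006724°, λ=-69.774715°, h=3332.919 m
→ ECEF (a=6378137.000, f=1/298.257222101): X=828586.0262, Y=-2248967.6646, Z=5894464.2723
→ Helmert⁻¹: X=828690.0507, Y=-2248632.6737, Z=5894166.3853
→ geod (Bowring, a=6378137.000): φ=68.00803700°, λ=-69.76961200°, h=2952.4650 m

φ=68.008037°, λ=-69.769612°, h=2952.465 m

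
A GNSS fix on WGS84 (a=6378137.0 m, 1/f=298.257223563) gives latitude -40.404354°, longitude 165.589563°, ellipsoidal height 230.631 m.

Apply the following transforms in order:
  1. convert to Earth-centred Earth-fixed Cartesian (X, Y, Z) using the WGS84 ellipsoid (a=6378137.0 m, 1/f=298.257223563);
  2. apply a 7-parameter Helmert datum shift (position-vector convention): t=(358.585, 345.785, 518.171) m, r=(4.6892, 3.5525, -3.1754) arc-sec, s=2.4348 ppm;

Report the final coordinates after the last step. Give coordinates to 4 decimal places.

X=-4710577.9024 m, Y=1210976.0541 m, Z=-4111810.6551 m

start: φ=-40.404354°, λ=165.589563°, h=230.631 m
→ ECEF (a=6378137.000, f=1/298.257223563): X=-4710872.8237, Y=1210461.3072, Z=-4112427.4673
→ Helmert 7p (PV): X=-4710577.9024, Y=1210976.0541, Z=-4111810.6551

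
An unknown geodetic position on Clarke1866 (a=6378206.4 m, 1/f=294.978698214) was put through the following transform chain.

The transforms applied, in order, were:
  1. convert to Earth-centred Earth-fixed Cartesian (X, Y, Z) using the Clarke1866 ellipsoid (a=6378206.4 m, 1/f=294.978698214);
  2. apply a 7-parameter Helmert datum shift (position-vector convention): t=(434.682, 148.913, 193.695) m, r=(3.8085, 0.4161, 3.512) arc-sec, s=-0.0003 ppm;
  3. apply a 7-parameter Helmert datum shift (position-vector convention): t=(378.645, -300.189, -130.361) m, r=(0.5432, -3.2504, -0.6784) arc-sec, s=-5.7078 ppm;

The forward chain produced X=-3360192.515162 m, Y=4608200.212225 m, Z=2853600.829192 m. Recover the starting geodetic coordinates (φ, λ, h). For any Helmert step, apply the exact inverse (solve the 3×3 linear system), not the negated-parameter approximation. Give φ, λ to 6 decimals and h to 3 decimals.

φ=26.733646°, λ=126.102906°, h=3945.193 m

start: X=-3360192.5152, Y=4608200.2122, Z=2853600.8292 m
→ Helmert⁻¹: X=-3360560.5280, Y=4608523.1684, Z=2853788.2992
→ Helmert⁻¹: X=-3360922.5003, Y=4608484.1695, Z=2853502.7334
→ geod (Bowring, a=6378206.400): φ=26.73364600°, λ=126.10290600°, h=3945.1930 m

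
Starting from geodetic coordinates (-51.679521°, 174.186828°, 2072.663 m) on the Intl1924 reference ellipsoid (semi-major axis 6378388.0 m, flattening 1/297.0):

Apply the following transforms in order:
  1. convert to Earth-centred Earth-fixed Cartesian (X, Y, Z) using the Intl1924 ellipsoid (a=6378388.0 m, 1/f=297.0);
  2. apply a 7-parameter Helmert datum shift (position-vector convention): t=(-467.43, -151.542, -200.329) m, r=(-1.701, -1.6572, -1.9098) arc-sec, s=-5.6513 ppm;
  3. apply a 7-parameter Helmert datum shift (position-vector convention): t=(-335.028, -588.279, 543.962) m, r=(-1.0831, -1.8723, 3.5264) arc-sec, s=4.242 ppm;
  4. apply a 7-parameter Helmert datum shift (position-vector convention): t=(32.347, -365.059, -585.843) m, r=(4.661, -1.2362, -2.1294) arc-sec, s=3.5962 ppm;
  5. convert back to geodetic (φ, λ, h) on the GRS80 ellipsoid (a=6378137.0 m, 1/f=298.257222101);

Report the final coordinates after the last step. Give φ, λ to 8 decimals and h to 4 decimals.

start: φ=-51.679521°, λ=174.186828°, h=2072.663 m
→ ECEF (a=6378388.000, f=1/297.0): X=-3944085.9897, Y=401541.7467, Z=-4982495.5095
→ Helmert 7p (PV): X=-3944487.3818, Y=401383.3646, Z=-4982702.6802
→ Helmert 7p (PV): X=-3944800.7756, Y=400703.1868, Z=-4982217.7674
→ Helmert 7p (PV): X=-3944748.6183, Y=400492.8780, Z=-4982836.1150
→ geod (Bowring, a=6378137.000): φ=-51.67672040°, λ=174.20287633°, h=2877.7083 m

φ=-51.67672040°, λ=174.20287633°, h=2877.7083 m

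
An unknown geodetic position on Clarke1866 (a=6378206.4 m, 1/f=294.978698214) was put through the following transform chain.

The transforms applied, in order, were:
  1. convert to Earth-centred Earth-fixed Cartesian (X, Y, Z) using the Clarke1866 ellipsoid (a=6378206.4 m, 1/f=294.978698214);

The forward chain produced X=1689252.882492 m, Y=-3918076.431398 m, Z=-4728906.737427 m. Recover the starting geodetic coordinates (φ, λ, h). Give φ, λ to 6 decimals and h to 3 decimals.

φ=-48.134600°, λ=-66.677028°, h=2998.905 m

start: X=1689252.8825, Y=-3918076.4314, Z=-4728906.7374 m
→ geod (Bowring, a=6378206.400): φ=-48.13460000°, λ=-66.67702800°, h=2998.9050 m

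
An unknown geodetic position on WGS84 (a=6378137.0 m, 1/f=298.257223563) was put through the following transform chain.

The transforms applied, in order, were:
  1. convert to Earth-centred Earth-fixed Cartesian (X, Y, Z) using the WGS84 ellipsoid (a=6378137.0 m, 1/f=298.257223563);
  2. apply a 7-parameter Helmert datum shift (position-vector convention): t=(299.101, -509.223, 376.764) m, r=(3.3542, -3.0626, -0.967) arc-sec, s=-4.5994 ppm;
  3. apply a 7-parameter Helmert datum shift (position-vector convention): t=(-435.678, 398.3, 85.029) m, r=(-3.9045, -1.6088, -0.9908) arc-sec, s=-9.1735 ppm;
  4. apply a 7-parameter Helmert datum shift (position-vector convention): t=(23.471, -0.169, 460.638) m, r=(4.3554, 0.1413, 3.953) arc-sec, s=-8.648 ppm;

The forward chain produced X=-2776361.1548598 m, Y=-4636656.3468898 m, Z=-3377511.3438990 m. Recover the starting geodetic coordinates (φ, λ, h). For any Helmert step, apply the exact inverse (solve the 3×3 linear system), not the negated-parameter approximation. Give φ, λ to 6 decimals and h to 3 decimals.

start: X=-2776361.1549, Y=-4636656.3469, Z=-3377511.3439 m
→ Helmert⁻¹: X=-2776495.1834, Y=-4636714.3918, Z=-3377905.1900
→ Helmert⁻¹: X=-2776089.0453, Y=-4637104.6201, Z=-3378087.3329
→ Helmert⁻¹: X=-2776429.3403, Y=-4636684.6767, Z=-3378363.0118
→ geod (Bowring, a=6378137.000): φ=-32.18331300°, λ=-120.91301600°, h=1333.6110 m

φ=-32.183313°, λ=-120.913016°, h=1333.611 m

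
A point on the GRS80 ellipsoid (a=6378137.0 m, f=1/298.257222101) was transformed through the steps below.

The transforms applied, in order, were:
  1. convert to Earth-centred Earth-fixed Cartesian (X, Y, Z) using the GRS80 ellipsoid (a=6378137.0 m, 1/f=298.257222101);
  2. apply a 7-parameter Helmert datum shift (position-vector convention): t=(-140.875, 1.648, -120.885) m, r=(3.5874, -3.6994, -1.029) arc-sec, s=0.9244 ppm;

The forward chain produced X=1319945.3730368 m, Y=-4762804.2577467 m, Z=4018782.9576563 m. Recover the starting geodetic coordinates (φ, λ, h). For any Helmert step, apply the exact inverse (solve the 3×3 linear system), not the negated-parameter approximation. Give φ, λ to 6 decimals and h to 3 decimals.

start: X=1319945.3730, Y=-4762804.2577, Z=4018782.9577 m
→ Helmert⁻¹: X=1320180.8685, Y=-4762725.0184, Z=4018959.2842
→ geod (Bowring, a=6378137.000): φ=39.30561600°, λ=-74.50714600°, h=523.3960 m

φ=39.305616°, λ=-74.507146°, h=523.396 m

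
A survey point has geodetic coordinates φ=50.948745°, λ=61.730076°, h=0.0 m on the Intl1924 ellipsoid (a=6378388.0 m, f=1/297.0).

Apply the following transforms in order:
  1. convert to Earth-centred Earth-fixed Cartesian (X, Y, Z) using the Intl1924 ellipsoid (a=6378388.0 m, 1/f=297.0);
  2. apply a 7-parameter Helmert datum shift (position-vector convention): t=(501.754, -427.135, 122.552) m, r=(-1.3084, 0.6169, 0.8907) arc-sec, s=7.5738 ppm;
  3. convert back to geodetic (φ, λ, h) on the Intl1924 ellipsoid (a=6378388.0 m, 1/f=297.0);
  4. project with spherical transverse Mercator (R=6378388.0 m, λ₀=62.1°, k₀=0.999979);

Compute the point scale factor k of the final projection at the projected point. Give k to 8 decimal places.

0.99998767

start: φ=50.948745°, λ=61.730076°, h=0.000 m
→ ECEF (a=6378388.000, f=1/297.0): X=1907127.5259, Y=3546378.6202, Z=4930050.0727
→ Helmert 7p (PV): X=1907643.1549, Y=3546017.8533, Z=4930181.7641
→ geod (Bowring, a=6378388.000): φ=50.95000363°, λ=61.72118268°, h=55.9816 m
→ into tm (λ₀=62.1°): φ=50.95000363°, λ−λ₀=-0.37881732°
scale k = 0.99998767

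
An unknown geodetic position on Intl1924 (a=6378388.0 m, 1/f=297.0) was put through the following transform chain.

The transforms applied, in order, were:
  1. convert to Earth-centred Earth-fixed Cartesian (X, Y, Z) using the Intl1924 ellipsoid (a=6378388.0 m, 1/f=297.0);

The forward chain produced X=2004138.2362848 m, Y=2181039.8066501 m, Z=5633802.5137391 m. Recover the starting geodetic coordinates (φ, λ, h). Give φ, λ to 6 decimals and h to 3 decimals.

φ=62.425344°, λ=47.420371°, h=3456.435 m

start: X=2004138.2363, Y=2181039.8067, Z=5633802.5137 m
→ geod (Bowring, a=6378388.000): φ=62.42534400°, λ=47.42037100°, h=3456.4350 m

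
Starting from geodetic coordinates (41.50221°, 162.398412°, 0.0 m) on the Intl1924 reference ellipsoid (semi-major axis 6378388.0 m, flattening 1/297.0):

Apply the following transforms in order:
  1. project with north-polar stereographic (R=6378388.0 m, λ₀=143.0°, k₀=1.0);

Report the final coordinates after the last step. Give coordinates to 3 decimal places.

E=1908518.271 m, N=-5420010.846 m

start: φ=41.502210°, λ=162.398412°, h=0.000 m
→ stereo (R=6378388.0, λ₀=143.0°): E=1908518.2712, N=-5420010.8465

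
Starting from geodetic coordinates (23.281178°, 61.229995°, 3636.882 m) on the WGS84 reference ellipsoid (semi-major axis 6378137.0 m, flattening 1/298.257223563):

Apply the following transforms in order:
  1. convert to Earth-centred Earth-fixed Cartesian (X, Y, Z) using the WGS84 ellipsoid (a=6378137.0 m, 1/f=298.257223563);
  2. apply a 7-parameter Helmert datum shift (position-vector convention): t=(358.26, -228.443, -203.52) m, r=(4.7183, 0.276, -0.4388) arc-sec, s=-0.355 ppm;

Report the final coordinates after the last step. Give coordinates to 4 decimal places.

start: φ=23.281178°, λ=61.229995°, h=3636.882 m
→ ECEF (a=6378137.000, f=1/298.257223563): X=2822896.3239, Y=5141202.9522, Z=2506790.7223
→ Helmert 7p (PV): X=2823267.8733, Y=5140909.3360, Z=2506700.1399

X=2823267.8733 m, Y=5140909.3360 m, Z=2506700.1399 m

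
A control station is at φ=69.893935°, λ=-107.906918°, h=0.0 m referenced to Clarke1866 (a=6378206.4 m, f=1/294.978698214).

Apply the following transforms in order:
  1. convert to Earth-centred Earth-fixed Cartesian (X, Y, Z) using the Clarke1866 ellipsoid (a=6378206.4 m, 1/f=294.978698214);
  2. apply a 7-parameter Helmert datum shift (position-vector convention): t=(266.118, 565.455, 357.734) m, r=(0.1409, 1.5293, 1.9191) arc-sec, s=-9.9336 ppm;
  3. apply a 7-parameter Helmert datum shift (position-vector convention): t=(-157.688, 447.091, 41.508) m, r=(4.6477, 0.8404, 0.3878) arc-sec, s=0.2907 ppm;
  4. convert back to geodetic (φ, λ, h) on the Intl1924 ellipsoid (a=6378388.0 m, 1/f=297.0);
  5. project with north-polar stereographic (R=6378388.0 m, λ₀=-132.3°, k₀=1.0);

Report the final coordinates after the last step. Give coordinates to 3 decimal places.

E=933566.966 m, N=-2058886.228 m

start: φ=69.893935°, λ=-107.906918°, h=0.000 m
→ ECEF (a=6378206.400, f=1/294.978698214): X=-676172.7271, Y=-2092607.1464, Z=5966797.9738
→ Helmert 7p (PV): X=-675836.1838, Y=-2092031.2712, Z=5967100.0199
→ Helmert 7p (PV): X=-675965.8228, Y=-2091720.5139, Z=5967098.8770
→ geod (Bowring, a=6378388.000): φ=69.90164908°, λ=-107.90889194°, h=-340.0451 m
→ stereo (R=6378388.0, λ₀=-132.3°): E=933566.9659, N=-2058886.2281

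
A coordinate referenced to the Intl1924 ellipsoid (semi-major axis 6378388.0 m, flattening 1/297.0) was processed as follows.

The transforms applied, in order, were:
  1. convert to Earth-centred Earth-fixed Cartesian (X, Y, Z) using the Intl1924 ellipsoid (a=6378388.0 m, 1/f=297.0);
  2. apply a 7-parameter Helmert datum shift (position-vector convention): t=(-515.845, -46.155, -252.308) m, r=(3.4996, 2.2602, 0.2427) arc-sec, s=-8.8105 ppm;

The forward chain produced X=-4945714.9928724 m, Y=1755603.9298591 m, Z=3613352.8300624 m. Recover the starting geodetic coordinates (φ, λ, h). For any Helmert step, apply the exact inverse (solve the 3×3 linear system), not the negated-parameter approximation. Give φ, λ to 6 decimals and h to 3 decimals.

start: X=-4945714.9929, Y=1755603.9299, Z=3613352.8301 m
→ Helmert⁻¹: X=-4945280.2485, Y=1755732.6815, Z=3613552.9981
→ geod (Bowring, a=6378388.000): φ=34.73192500°, λ=160.45351000°, h=55.0440 m

φ=34.731925°, λ=160.453510°, h=55.044 m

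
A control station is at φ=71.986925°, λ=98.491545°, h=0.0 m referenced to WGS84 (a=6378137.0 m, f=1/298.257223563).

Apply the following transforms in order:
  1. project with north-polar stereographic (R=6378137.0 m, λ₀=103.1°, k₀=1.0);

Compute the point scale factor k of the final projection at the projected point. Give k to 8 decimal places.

start: φ=71.986925°, λ=98.491545°, h=0.000 m
→ into stereo (λ₀=103.1°): φ=71.98692500°, λ−λ₀=-4.60845500°
scale k = 1.02512270

1.02512270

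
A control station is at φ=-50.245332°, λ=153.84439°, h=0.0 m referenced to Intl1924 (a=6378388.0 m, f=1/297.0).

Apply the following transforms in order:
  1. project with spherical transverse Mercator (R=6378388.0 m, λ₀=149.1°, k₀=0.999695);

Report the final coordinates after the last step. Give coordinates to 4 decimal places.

E=337587.9620 m, N=-5602555.4325 m

start: φ=-50.245332°, λ=153.844390°, h=0.000 m
→ tm (R=6378388.0, λ₀=149.1°): E=337587.9620, N=-5602555.4325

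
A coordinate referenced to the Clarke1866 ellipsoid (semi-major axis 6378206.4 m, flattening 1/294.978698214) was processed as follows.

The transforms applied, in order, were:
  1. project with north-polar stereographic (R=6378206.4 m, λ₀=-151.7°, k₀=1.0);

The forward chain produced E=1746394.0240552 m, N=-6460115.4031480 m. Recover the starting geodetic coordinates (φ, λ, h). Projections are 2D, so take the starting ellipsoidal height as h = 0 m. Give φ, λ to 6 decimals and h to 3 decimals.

start: E=1746394.0241, N=-6460115.4031 m
→ stereo⁻¹: φ=34.63703000°, λ=-136.57254700°

φ=34.637030°, λ=-136.572547°, h=0.000 m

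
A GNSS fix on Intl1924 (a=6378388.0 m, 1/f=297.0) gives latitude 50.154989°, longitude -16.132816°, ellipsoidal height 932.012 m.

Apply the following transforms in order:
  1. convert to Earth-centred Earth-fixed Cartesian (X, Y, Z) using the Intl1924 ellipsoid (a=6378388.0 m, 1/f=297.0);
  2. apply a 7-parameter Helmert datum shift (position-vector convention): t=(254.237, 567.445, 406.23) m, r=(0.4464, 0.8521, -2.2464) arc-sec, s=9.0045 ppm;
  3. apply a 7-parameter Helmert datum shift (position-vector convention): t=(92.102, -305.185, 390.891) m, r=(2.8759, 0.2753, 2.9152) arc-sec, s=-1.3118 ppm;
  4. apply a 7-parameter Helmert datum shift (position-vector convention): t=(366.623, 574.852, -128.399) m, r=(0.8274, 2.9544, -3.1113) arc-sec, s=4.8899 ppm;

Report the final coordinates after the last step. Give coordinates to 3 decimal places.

X=3935003.348 m, Y=-1137299.603 m, Z=4875291.190 m

start: φ=50.154989°, λ=-16.132816°, h=932.012 m
→ ECEF (a=6378388.000, f=1/297.0): X=3934157.8843, Y=-1137977.7280, Z=4874661.8751
→ Helmert 7p (PV): X=3934455.2907, Y=-1137473.9266, Z=4875093.2836
→ Helmert 7p (PV): X=3934564.8144, Y=-1137789.9848, Z=4875456.6687
→ Helmert 7p (PV): X=3935003.3477, Y=-1137299.6031, Z=4875291.1897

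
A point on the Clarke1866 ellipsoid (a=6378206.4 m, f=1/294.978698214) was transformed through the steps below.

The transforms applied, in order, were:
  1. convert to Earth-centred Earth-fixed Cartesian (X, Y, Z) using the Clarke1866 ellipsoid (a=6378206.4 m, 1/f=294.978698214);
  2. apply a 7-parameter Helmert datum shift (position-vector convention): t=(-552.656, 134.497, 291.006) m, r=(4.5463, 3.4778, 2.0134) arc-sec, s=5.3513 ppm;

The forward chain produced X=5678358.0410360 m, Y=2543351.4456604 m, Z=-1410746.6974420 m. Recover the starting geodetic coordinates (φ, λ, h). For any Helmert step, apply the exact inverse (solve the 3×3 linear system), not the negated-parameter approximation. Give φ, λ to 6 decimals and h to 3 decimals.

start: X=5678358.0410, Y=2543351.4457, Z=-1410746.6974 m
→ Helmert⁻¹: X=5678928.9221, Y=2543116.8061, Z=-1410990.4541
→ geod (Bowring, a=6378206.400): φ=-12.86055400°, λ=24.12361200°, h=3183.0690 m

φ=-12.860554°, λ=24.123612°, h=3183.069 m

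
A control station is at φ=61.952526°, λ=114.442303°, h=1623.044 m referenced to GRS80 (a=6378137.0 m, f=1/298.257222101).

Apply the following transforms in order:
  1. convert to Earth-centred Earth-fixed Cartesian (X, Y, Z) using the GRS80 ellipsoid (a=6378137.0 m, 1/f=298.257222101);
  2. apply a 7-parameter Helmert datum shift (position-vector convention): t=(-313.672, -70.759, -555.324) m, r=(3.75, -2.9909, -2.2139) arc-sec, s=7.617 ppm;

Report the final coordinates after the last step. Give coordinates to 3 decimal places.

X=-1244863.067 m, Y=2737944.632 m, Z=5606980.993 m

start: φ=61.952526°, λ=114.442303°, h=1623.044 m
→ ECEF (a=6378137.000, f=1/298.257222101): X=-1244487.9943, Y=2738083.1245, Z=5607461.8702
→ Helmert 7p (PV): X=-1244863.0672, Y=2737944.6317, Z=5606980.9927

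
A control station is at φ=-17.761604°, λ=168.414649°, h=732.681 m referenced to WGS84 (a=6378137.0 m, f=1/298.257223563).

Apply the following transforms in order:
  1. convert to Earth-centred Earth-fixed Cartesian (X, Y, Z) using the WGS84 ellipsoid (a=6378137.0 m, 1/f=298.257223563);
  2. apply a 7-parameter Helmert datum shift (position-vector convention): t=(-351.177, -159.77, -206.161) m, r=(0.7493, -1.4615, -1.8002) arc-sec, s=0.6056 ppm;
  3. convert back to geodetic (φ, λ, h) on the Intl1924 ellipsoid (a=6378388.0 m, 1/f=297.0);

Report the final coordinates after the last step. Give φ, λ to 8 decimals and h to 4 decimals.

φ=-17.76335406°, λ=168.41619876°, h=854.0602 m

start: φ=-17.761604°, λ=168.414649°, h=732.681 m
→ ECEF (a=6378137.000, f=1/298.257223563): X=-5952904.5919, Y=1220369.7764, Z=-1933497.0498
→ Helmert 7p (PV): X=-5953235.0231, Y=1220269.7240, Z=-1933742.1281
→ geod (Bowring, a=6378388.000): φ=-17.76335406°, λ=168.41619876°, h=854.0602 m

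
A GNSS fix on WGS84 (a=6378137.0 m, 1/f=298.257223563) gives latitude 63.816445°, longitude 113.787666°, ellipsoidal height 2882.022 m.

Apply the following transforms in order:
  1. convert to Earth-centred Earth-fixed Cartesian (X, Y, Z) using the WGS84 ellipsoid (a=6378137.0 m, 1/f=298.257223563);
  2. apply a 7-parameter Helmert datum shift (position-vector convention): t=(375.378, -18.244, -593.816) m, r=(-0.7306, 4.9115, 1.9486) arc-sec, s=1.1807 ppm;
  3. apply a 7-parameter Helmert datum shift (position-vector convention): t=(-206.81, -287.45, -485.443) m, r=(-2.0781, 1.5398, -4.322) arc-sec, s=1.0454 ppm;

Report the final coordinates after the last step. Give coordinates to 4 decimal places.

start: φ=63.816445°, λ=113.787666°, h=2882.022 m
→ ECEF (a=6378137.000, f=1/298.257223563): X=-1138745.3602, Y=2583387.3911, Z=5703301.8412
→ Helmert 7p (PV): X=-1138259.9272, Y=2583381.6409, Z=5702732.7240
→ Helmert 7p (PV): X=-1138371.2239, Y=2583178.1969, Z=5702235.7125

X=-1138371.2239 m, Y=2583178.1969 m, Z=5702235.7125 m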